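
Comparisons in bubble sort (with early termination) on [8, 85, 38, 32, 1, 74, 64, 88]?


Algorithm: bubble sort (with early termination)
Input: [8, 85, 38, 32, 1, 74, 64, 88]
Sorted: [1, 8, 32, 38, 64, 74, 85, 88]

25


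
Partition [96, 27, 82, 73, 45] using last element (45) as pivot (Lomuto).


Pivot: 45
  27 <= 45: swap -> [27, 96, 82, 73, 45]
Place pivot at 1: [27, 45, 82, 73, 96]

Partitioned: [27, 45, 82, 73, 96]


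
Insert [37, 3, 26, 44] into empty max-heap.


Insert 37: [37]
Insert 3: [37, 3]
Insert 26: [37, 3, 26]
Insert 44: [44, 37, 26, 3]

Final heap: [44, 37, 26, 3]


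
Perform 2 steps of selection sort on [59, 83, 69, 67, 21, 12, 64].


Initial: [59, 83, 69, 67, 21, 12, 64]
Step 1: min=12 at 5
  Swap: [12, 83, 69, 67, 21, 59, 64]
Step 2: min=21 at 4
  Swap: [12, 21, 69, 67, 83, 59, 64]

After 2 steps: [12, 21, 69, 67, 83, 59, 64]


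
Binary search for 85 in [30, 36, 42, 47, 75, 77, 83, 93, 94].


Step 1: lo=0, hi=8, mid=4, val=75
Step 2: lo=5, hi=8, mid=6, val=83
Step 3: lo=7, hi=8, mid=7, val=93

Not found


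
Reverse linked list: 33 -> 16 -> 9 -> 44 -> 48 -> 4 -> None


Step 1: curr=33, set curr.next=prev(None) | reversed so far: 33
Step 2: curr=16, set curr.next=prev(33) | reversed so far: 16 -> 33
Step 3: curr=9, set curr.next=prev(16) | reversed so far: 9 -> 16 -> 33
Step 4: curr=44, set curr.next=prev(9) | reversed so far: 44 -> 9 -> 16 -> 33
Step 5: curr=48, set curr.next=prev(44) | reversed so far: 48 -> 44 -> 9 -> 16 -> 33
Step 6: curr=4, set curr.next=prev(48) | reversed so far: 4 -> 48 -> 44 -> 9 -> 16 -> 33

4 -> 48 -> 44 -> 9 -> 16 -> 33 -> None


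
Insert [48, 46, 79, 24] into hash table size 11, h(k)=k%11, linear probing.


Insert 48: h=4 -> slot 4
Insert 46: h=2 -> slot 2
Insert 79: h=2, 1 probes -> slot 3
Insert 24: h=2, 3 probes -> slot 5

Table: [None, None, 46, 79, 48, 24, None, None, None, None, None]


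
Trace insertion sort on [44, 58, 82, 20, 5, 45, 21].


Initial: [44, 58, 82, 20, 5, 45, 21]
Insert 58: [44, 58, 82, 20, 5, 45, 21]
Insert 82: [44, 58, 82, 20, 5, 45, 21]
Insert 20: [20, 44, 58, 82, 5, 45, 21]
Insert 5: [5, 20, 44, 58, 82, 45, 21]
Insert 45: [5, 20, 44, 45, 58, 82, 21]
Insert 21: [5, 20, 21, 44, 45, 58, 82]

Sorted: [5, 20, 21, 44, 45, 58, 82]


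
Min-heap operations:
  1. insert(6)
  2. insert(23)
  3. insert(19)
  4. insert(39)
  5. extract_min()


insert(6) -> [6]
insert(23) -> [6, 23]
insert(19) -> [6, 23, 19]
insert(39) -> [6, 23, 19, 39]
extract_min()->6, [19, 23, 39]

Final heap: [19, 23, 39]


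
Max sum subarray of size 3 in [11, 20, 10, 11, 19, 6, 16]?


[0:3]: 41
[1:4]: 41
[2:5]: 40
[3:6]: 36
[4:7]: 41

Max: 41 at [0:3]


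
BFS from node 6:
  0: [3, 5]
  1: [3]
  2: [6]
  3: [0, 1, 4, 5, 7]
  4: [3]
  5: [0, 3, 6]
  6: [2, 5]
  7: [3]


Visit 6, enqueue [2, 5]
Visit 2, enqueue []
Visit 5, enqueue [0, 3]
Visit 0, enqueue []
Visit 3, enqueue [1, 4, 7]
Visit 1, enqueue []
Visit 4, enqueue []
Visit 7, enqueue []

BFS order: [6, 2, 5, 0, 3, 1, 4, 7]


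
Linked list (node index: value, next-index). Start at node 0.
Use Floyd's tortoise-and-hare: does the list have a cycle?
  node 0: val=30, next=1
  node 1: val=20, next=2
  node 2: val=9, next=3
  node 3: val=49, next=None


Floyd's tortoise (slow, +1) and hare (fast, +2):
  init: slow=0, fast=0
  step 1: slow=1, fast=2
  step 2: fast 2->3->None, no cycle

Cycle: no


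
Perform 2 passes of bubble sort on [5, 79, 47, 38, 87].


Initial: [5, 79, 47, 38, 87]
Pass 1: [5, 47, 38, 79, 87] (2 swaps)
Pass 2: [5, 38, 47, 79, 87] (1 swaps)

After 2 passes: [5, 38, 47, 79, 87]


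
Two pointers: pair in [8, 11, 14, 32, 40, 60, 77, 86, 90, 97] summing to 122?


lo=0(8)+hi=9(97)=105
lo=1(11)+hi=9(97)=108
lo=2(14)+hi=9(97)=111
lo=3(32)+hi=9(97)=129
lo=3(32)+hi=8(90)=122

Yes: 32+90=122


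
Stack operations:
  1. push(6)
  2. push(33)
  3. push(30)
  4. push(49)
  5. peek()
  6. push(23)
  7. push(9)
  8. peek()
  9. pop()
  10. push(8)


push(6) -> [6]
push(33) -> [6, 33]
push(30) -> [6, 33, 30]
push(49) -> [6, 33, 30, 49]
peek()->49
push(23) -> [6, 33, 30, 49, 23]
push(9) -> [6, 33, 30, 49, 23, 9]
peek()->9
pop()->9, [6, 33, 30, 49, 23]
push(8) -> [6, 33, 30, 49, 23, 8]

Final stack: [6, 33, 30, 49, 23, 8]


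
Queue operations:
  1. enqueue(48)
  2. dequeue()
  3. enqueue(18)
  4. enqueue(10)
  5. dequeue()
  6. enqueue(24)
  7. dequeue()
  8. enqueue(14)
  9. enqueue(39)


enqueue(48) -> [48]
dequeue()->48, []
enqueue(18) -> [18]
enqueue(10) -> [18, 10]
dequeue()->18, [10]
enqueue(24) -> [10, 24]
dequeue()->10, [24]
enqueue(14) -> [24, 14]
enqueue(39) -> [24, 14, 39]

Final queue: [24, 14, 39]


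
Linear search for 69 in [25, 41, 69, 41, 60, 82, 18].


i=0: 25!=69
i=1: 41!=69
i=2: 69==69 found!

Found at 2, 3 comps


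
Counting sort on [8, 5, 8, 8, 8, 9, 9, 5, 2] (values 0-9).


Input: [8, 5, 8, 8, 8, 9, 9, 5, 2]
Counts: [0, 0, 1, 0, 0, 2, 0, 0, 4, 2]

Sorted: [2, 5, 5, 8, 8, 8, 8, 9, 9]


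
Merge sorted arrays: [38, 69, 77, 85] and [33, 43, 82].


Take 33 from B
Take 38 from A
Take 43 from B
Take 69 from A
Take 77 from A
Take 82 from B

Merged: [33, 38, 43, 69, 77, 82, 85]


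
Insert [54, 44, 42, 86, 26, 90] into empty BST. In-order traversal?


Insert 54: root
Insert 44: L from 54
Insert 42: L from 54 -> L from 44
Insert 86: R from 54
Insert 26: L from 54 -> L from 44 -> L from 42
Insert 90: R from 54 -> R from 86

In-order: [26, 42, 44, 54, 86, 90]


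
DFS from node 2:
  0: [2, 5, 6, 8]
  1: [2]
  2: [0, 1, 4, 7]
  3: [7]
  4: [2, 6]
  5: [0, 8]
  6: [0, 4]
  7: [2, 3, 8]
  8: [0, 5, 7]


Visit 2, push [7, 4, 1, 0]
Visit 0, push [8, 6, 5]
Visit 5, push [8]
Visit 8, push [7]
Visit 7, push [3]
Visit 3, push []
Visit 6, push [4]
Visit 4, push []
Visit 1, push []

DFS order: [2, 0, 5, 8, 7, 3, 6, 4, 1]


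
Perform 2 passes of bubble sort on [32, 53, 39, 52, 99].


Initial: [32, 53, 39, 52, 99]
Pass 1: [32, 39, 52, 53, 99] (2 swaps)
Pass 2: [32, 39, 52, 53, 99] (0 swaps)

After 2 passes: [32, 39, 52, 53, 99]


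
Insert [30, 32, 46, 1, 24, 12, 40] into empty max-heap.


Insert 30: [30]
Insert 32: [32, 30]
Insert 46: [46, 30, 32]
Insert 1: [46, 30, 32, 1]
Insert 24: [46, 30, 32, 1, 24]
Insert 12: [46, 30, 32, 1, 24, 12]
Insert 40: [46, 30, 40, 1, 24, 12, 32]

Final heap: [46, 30, 40, 1, 24, 12, 32]


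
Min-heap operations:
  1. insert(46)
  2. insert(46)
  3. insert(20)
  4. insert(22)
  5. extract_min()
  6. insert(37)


insert(46) -> [46]
insert(46) -> [46, 46]
insert(20) -> [20, 46, 46]
insert(22) -> [20, 22, 46, 46]
extract_min()->20, [22, 46, 46]
insert(37) -> [22, 37, 46, 46]

Final heap: [22, 37, 46, 46]


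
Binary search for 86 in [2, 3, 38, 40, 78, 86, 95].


Step 1: lo=0, hi=6, mid=3, val=40
Step 2: lo=4, hi=6, mid=5, val=86

Found at index 5


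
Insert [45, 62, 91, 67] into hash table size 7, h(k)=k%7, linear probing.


Insert 45: h=3 -> slot 3
Insert 62: h=6 -> slot 6
Insert 91: h=0 -> slot 0
Insert 67: h=4 -> slot 4

Table: [91, None, None, 45, 67, None, 62]


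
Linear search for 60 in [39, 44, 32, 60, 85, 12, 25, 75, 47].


i=0: 39!=60
i=1: 44!=60
i=2: 32!=60
i=3: 60==60 found!

Found at 3, 4 comps


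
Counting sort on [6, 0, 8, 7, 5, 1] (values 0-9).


Input: [6, 0, 8, 7, 5, 1]
Counts: [1, 1, 0, 0, 0, 1, 1, 1, 1, 0]

Sorted: [0, 1, 5, 6, 7, 8]


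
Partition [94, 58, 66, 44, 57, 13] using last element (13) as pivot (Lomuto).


Pivot: 13
Place pivot at 0: [13, 58, 66, 44, 57, 94]

Partitioned: [13, 58, 66, 44, 57, 94]


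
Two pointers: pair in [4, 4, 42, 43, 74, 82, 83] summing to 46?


lo=0(4)+hi=6(83)=87
lo=0(4)+hi=5(82)=86
lo=0(4)+hi=4(74)=78
lo=0(4)+hi=3(43)=47
lo=0(4)+hi=2(42)=46

Yes: 4+42=46


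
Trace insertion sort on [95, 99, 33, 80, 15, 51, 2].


Initial: [95, 99, 33, 80, 15, 51, 2]
Insert 99: [95, 99, 33, 80, 15, 51, 2]
Insert 33: [33, 95, 99, 80, 15, 51, 2]
Insert 80: [33, 80, 95, 99, 15, 51, 2]
Insert 15: [15, 33, 80, 95, 99, 51, 2]
Insert 51: [15, 33, 51, 80, 95, 99, 2]
Insert 2: [2, 15, 33, 51, 80, 95, 99]

Sorted: [2, 15, 33, 51, 80, 95, 99]


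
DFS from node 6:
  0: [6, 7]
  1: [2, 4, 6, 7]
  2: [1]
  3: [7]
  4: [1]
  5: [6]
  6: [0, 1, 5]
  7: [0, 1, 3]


Visit 6, push [5, 1, 0]
Visit 0, push [7]
Visit 7, push [3, 1]
Visit 1, push [4, 2]
Visit 2, push []
Visit 4, push []
Visit 3, push []
Visit 5, push []

DFS order: [6, 0, 7, 1, 2, 4, 3, 5]


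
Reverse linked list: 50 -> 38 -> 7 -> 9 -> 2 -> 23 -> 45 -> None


Step 1: curr=50, set curr.next=prev(None) | reversed so far: 50
Step 2: curr=38, set curr.next=prev(50) | reversed so far: 38 -> 50
Step 3: curr=7, set curr.next=prev(38) | reversed so far: 7 -> 38 -> 50
Step 4: curr=9, set curr.next=prev(7) | reversed so far: 9 -> 7 -> 38 -> 50
Step 5: curr=2, set curr.next=prev(9) | reversed so far: 2 -> 9 -> 7 -> 38 -> 50
Step 6: curr=23, set curr.next=prev(2) | reversed so far: 23 -> 2 -> 9 -> 7 -> 38 -> 50
Step 7: curr=45, set curr.next=prev(23) | reversed so far: 45 -> 23 -> 2 -> 9 -> 7 -> 38 -> 50

45 -> 23 -> 2 -> 9 -> 7 -> 38 -> 50 -> None


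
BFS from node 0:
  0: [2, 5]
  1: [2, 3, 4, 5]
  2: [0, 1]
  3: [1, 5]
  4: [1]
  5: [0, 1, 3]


Visit 0, enqueue [2, 5]
Visit 2, enqueue [1]
Visit 5, enqueue [3]
Visit 1, enqueue [4]
Visit 3, enqueue []
Visit 4, enqueue []

BFS order: [0, 2, 5, 1, 3, 4]


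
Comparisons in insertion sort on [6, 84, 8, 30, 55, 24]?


Algorithm: insertion sort
Input: [6, 84, 8, 30, 55, 24]
Sorted: [6, 8, 24, 30, 55, 84]

11


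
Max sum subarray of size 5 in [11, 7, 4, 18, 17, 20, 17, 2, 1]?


[0:5]: 57
[1:6]: 66
[2:7]: 76
[3:8]: 74
[4:9]: 57

Max: 76 at [2:7]


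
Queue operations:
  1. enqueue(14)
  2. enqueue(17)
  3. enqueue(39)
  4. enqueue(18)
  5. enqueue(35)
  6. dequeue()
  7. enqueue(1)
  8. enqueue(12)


enqueue(14) -> [14]
enqueue(17) -> [14, 17]
enqueue(39) -> [14, 17, 39]
enqueue(18) -> [14, 17, 39, 18]
enqueue(35) -> [14, 17, 39, 18, 35]
dequeue()->14, [17, 39, 18, 35]
enqueue(1) -> [17, 39, 18, 35, 1]
enqueue(12) -> [17, 39, 18, 35, 1, 12]

Final queue: [17, 39, 18, 35, 1, 12]


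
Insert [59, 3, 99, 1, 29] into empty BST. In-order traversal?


Insert 59: root
Insert 3: L from 59
Insert 99: R from 59
Insert 1: L from 59 -> L from 3
Insert 29: L from 59 -> R from 3

In-order: [1, 3, 29, 59, 99]


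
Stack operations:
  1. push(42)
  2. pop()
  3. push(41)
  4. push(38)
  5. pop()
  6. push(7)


push(42) -> [42]
pop()->42, []
push(41) -> [41]
push(38) -> [41, 38]
pop()->38, [41]
push(7) -> [41, 7]

Final stack: [41, 7]


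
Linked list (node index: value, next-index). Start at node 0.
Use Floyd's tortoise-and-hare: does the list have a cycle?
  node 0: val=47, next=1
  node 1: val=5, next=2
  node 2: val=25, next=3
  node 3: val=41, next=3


Floyd's tortoise (slow, +1) and hare (fast, +2):
  init: slow=0, fast=0
  step 1: slow=1, fast=2
  step 2: slow=2, fast=3
  step 3: slow=3, fast=3
  slow == fast at node 3: cycle detected

Cycle: yes


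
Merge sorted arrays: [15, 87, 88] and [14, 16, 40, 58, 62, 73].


Take 14 from B
Take 15 from A
Take 16 from B
Take 40 from B
Take 58 from B
Take 62 from B
Take 73 from B

Merged: [14, 15, 16, 40, 58, 62, 73, 87, 88]


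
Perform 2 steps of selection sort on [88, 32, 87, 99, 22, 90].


Initial: [88, 32, 87, 99, 22, 90]
Step 1: min=22 at 4
  Swap: [22, 32, 87, 99, 88, 90]
Step 2: min=32 at 1
  Swap: [22, 32, 87, 99, 88, 90]

After 2 steps: [22, 32, 87, 99, 88, 90]


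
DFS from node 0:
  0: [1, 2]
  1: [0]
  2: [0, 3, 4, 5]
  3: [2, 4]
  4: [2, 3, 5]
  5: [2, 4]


Visit 0, push [2, 1]
Visit 1, push []
Visit 2, push [5, 4, 3]
Visit 3, push [4]
Visit 4, push [5]
Visit 5, push []

DFS order: [0, 1, 2, 3, 4, 5]


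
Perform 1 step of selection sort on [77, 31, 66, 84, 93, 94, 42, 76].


Initial: [77, 31, 66, 84, 93, 94, 42, 76]
Step 1: min=31 at 1
  Swap: [31, 77, 66, 84, 93, 94, 42, 76]

After 1 step: [31, 77, 66, 84, 93, 94, 42, 76]


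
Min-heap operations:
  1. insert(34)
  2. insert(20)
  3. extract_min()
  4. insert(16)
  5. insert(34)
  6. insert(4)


insert(34) -> [34]
insert(20) -> [20, 34]
extract_min()->20, [34]
insert(16) -> [16, 34]
insert(34) -> [16, 34, 34]
insert(4) -> [4, 16, 34, 34]

Final heap: [4, 16, 34, 34]


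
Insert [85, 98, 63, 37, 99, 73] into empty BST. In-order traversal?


Insert 85: root
Insert 98: R from 85
Insert 63: L from 85
Insert 37: L from 85 -> L from 63
Insert 99: R from 85 -> R from 98
Insert 73: L from 85 -> R from 63

In-order: [37, 63, 73, 85, 98, 99]


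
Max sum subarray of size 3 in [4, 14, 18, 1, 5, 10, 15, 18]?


[0:3]: 36
[1:4]: 33
[2:5]: 24
[3:6]: 16
[4:7]: 30
[5:8]: 43

Max: 43 at [5:8]


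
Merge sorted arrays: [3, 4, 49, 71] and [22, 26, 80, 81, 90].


Take 3 from A
Take 4 from A
Take 22 from B
Take 26 from B
Take 49 from A
Take 71 from A

Merged: [3, 4, 22, 26, 49, 71, 80, 81, 90]


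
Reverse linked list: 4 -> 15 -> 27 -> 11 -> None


Step 1: curr=4, set curr.next=prev(None) | reversed so far: 4
Step 2: curr=15, set curr.next=prev(4) | reversed so far: 15 -> 4
Step 3: curr=27, set curr.next=prev(15) | reversed so far: 27 -> 15 -> 4
Step 4: curr=11, set curr.next=prev(27) | reversed so far: 11 -> 27 -> 15 -> 4

11 -> 27 -> 15 -> 4 -> None


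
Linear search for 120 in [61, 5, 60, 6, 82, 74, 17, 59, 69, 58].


i=0: 61!=120
i=1: 5!=120
i=2: 60!=120
i=3: 6!=120
i=4: 82!=120
i=5: 74!=120
i=6: 17!=120
i=7: 59!=120
i=8: 69!=120
i=9: 58!=120

Not found, 10 comps


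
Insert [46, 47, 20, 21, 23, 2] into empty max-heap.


Insert 46: [46]
Insert 47: [47, 46]
Insert 20: [47, 46, 20]
Insert 21: [47, 46, 20, 21]
Insert 23: [47, 46, 20, 21, 23]
Insert 2: [47, 46, 20, 21, 23, 2]

Final heap: [47, 46, 20, 21, 23, 2]


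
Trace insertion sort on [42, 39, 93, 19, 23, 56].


Initial: [42, 39, 93, 19, 23, 56]
Insert 39: [39, 42, 93, 19, 23, 56]
Insert 93: [39, 42, 93, 19, 23, 56]
Insert 19: [19, 39, 42, 93, 23, 56]
Insert 23: [19, 23, 39, 42, 93, 56]
Insert 56: [19, 23, 39, 42, 56, 93]

Sorted: [19, 23, 39, 42, 56, 93]


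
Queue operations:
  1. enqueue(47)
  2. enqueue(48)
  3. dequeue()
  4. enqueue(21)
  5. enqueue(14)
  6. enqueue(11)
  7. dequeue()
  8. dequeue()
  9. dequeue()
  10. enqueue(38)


enqueue(47) -> [47]
enqueue(48) -> [47, 48]
dequeue()->47, [48]
enqueue(21) -> [48, 21]
enqueue(14) -> [48, 21, 14]
enqueue(11) -> [48, 21, 14, 11]
dequeue()->48, [21, 14, 11]
dequeue()->21, [14, 11]
dequeue()->14, [11]
enqueue(38) -> [11, 38]

Final queue: [11, 38]


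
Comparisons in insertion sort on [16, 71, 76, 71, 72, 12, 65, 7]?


Algorithm: insertion sort
Input: [16, 71, 76, 71, 72, 12, 65, 7]
Sorted: [7, 12, 16, 65, 71, 71, 72, 76]

23


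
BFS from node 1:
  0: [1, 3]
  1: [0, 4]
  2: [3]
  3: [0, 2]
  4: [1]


Visit 1, enqueue [0, 4]
Visit 0, enqueue [3]
Visit 4, enqueue []
Visit 3, enqueue [2]
Visit 2, enqueue []

BFS order: [1, 0, 4, 3, 2]


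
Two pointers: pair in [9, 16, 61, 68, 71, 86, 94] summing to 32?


lo=0(9)+hi=6(94)=103
lo=0(9)+hi=5(86)=95
lo=0(9)+hi=4(71)=80
lo=0(9)+hi=3(68)=77
lo=0(9)+hi=2(61)=70
lo=0(9)+hi=1(16)=25

No pair found


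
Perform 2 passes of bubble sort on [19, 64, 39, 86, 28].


Initial: [19, 64, 39, 86, 28]
Pass 1: [19, 39, 64, 28, 86] (2 swaps)
Pass 2: [19, 39, 28, 64, 86] (1 swaps)

After 2 passes: [19, 39, 28, 64, 86]


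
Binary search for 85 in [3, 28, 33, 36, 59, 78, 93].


Step 1: lo=0, hi=6, mid=3, val=36
Step 2: lo=4, hi=6, mid=5, val=78
Step 3: lo=6, hi=6, mid=6, val=93

Not found


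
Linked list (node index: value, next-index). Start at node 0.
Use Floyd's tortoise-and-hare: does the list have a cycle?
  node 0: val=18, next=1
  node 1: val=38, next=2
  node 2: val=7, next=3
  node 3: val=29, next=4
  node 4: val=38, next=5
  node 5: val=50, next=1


Floyd's tortoise (slow, +1) and hare (fast, +2):
  init: slow=0, fast=0
  step 1: slow=1, fast=2
  step 2: slow=2, fast=4
  step 3: slow=3, fast=1
  step 4: slow=4, fast=3
  step 5: slow=5, fast=5
  slow == fast at node 5: cycle detected

Cycle: yes


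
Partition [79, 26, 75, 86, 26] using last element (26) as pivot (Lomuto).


Pivot: 26
  26 <= 26: swap -> [26, 79, 75, 86, 26]
Place pivot at 1: [26, 26, 75, 86, 79]

Partitioned: [26, 26, 75, 86, 79]


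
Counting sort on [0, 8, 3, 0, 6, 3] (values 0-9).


Input: [0, 8, 3, 0, 6, 3]
Counts: [2, 0, 0, 2, 0, 0, 1, 0, 1, 0]

Sorted: [0, 0, 3, 3, 6, 8]


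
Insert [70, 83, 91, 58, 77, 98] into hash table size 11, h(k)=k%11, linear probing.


Insert 70: h=4 -> slot 4
Insert 83: h=6 -> slot 6
Insert 91: h=3 -> slot 3
Insert 58: h=3, 2 probes -> slot 5
Insert 77: h=0 -> slot 0
Insert 98: h=10 -> slot 10

Table: [77, None, None, 91, 70, 58, 83, None, None, None, 98]


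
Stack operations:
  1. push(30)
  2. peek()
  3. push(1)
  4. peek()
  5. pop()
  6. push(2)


push(30) -> [30]
peek()->30
push(1) -> [30, 1]
peek()->1
pop()->1, [30]
push(2) -> [30, 2]

Final stack: [30, 2]


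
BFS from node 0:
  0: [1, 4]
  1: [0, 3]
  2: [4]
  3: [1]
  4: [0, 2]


Visit 0, enqueue [1, 4]
Visit 1, enqueue [3]
Visit 4, enqueue [2]
Visit 3, enqueue []
Visit 2, enqueue []

BFS order: [0, 1, 4, 3, 2]


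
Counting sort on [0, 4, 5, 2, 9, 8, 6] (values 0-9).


Input: [0, 4, 5, 2, 9, 8, 6]
Counts: [1, 0, 1, 0, 1, 1, 1, 0, 1, 1]

Sorted: [0, 2, 4, 5, 6, 8, 9]


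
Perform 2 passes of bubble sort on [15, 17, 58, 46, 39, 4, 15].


Initial: [15, 17, 58, 46, 39, 4, 15]
Pass 1: [15, 17, 46, 39, 4, 15, 58] (4 swaps)
Pass 2: [15, 17, 39, 4, 15, 46, 58] (3 swaps)

After 2 passes: [15, 17, 39, 4, 15, 46, 58]


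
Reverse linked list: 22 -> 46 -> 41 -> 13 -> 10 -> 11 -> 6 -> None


Step 1: curr=22, set curr.next=prev(None) | reversed so far: 22
Step 2: curr=46, set curr.next=prev(22) | reversed so far: 46 -> 22
Step 3: curr=41, set curr.next=prev(46) | reversed so far: 41 -> 46 -> 22
Step 4: curr=13, set curr.next=prev(41) | reversed so far: 13 -> 41 -> 46 -> 22
Step 5: curr=10, set curr.next=prev(13) | reversed so far: 10 -> 13 -> 41 -> 46 -> 22
Step 6: curr=11, set curr.next=prev(10) | reversed so far: 11 -> 10 -> 13 -> 41 -> 46 -> 22
Step 7: curr=6, set curr.next=prev(11) | reversed so far: 6 -> 11 -> 10 -> 13 -> 41 -> 46 -> 22

6 -> 11 -> 10 -> 13 -> 41 -> 46 -> 22 -> None


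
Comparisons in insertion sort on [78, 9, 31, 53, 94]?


Algorithm: insertion sort
Input: [78, 9, 31, 53, 94]
Sorted: [9, 31, 53, 78, 94]

6


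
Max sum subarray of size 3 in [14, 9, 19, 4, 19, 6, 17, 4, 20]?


[0:3]: 42
[1:4]: 32
[2:5]: 42
[3:6]: 29
[4:7]: 42
[5:8]: 27
[6:9]: 41

Max: 42 at [0:3]


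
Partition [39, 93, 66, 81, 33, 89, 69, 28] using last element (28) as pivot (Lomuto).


Pivot: 28
Place pivot at 0: [28, 93, 66, 81, 33, 89, 69, 39]

Partitioned: [28, 93, 66, 81, 33, 89, 69, 39]


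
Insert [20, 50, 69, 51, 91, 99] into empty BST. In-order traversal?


Insert 20: root
Insert 50: R from 20
Insert 69: R from 20 -> R from 50
Insert 51: R from 20 -> R from 50 -> L from 69
Insert 91: R from 20 -> R from 50 -> R from 69
Insert 99: R from 20 -> R from 50 -> R from 69 -> R from 91

In-order: [20, 50, 51, 69, 91, 99]


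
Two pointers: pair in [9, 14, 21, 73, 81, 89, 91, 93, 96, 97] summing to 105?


lo=0(9)+hi=9(97)=106
lo=0(9)+hi=8(96)=105

Yes: 9+96=105


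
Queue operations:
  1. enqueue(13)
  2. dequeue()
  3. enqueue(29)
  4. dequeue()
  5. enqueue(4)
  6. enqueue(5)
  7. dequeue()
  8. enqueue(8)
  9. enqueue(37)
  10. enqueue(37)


enqueue(13) -> [13]
dequeue()->13, []
enqueue(29) -> [29]
dequeue()->29, []
enqueue(4) -> [4]
enqueue(5) -> [4, 5]
dequeue()->4, [5]
enqueue(8) -> [5, 8]
enqueue(37) -> [5, 8, 37]
enqueue(37) -> [5, 8, 37, 37]

Final queue: [5, 8, 37, 37]


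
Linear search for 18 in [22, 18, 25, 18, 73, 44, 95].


i=0: 22!=18
i=1: 18==18 found!

Found at 1, 2 comps


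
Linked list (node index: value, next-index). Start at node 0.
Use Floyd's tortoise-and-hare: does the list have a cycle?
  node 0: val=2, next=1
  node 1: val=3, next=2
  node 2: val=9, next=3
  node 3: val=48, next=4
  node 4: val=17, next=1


Floyd's tortoise (slow, +1) and hare (fast, +2):
  init: slow=0, fast=0
  step 1: slow=1, fast=2
  step 2: slow=2, fast=4
  step 3: slow=3, fast=2
  step 4: slow=4, fast=4
  slow == fast at node 4: cycle detected

Cycle: yes


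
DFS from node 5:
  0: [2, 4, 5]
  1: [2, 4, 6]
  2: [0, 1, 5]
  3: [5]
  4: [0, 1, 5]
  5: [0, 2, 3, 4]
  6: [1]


Visit 5, push [4, 3, 2, 0]
Visit 0, push [4, 2]
Visit 2, push [1]
Visit 1, push [6, 4]
Visit 4, push []
Visit 6, push []
Visit 3, push []

DFS order: [5, 0, 2, 1, 4, 6, 3]


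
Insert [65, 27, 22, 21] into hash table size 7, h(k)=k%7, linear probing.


Insert 65: h=2 -> slot 2
Insert 27: h=6 -> slot 6
Insert 22: h=1 -> slot 1
Insert 21: h=0 -> slot 0

Table: [21, 22, 65, None, None, None, 27]


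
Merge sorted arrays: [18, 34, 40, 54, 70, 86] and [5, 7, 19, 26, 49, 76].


Take 5 from B
Take 7 from B
Take 18 from A
Take 19 from B
Take 26 from B
Take 34 from A
Take 40 from A
Take 49 from B
Take 54 from A
Take 70 from A
Take 76 from B

Merged: [5, 7, 18, 19, 26, 34, 40, 49, 54, 70, 76, 86]


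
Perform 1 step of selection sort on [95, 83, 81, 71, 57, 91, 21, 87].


Initial: [95, 83, 81, 71, 57, 91, 21, 87]
Step 1: min=21 at 6
  Swap: [21, 83, 81, 71, 57, 91, 95, 87]

After 1 step: [21, 83, 81, 71, 57, 91, 95, 87]


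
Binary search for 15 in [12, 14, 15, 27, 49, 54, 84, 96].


Step 1: lo=0, hi=7, mid=3, val=27
Step 2: lo=0, hi=2, mid=1, val=14
Step 3: lo=2, hi=2, mid=2, val=15

Found at index 2


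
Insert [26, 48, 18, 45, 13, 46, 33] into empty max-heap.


Insert 26: [26]
Insert 48: [48, 26]
Insert 18: [48, 26, 18]
Insert 45: [48, 45, 18, 26]
Insert 13: [48, 45, 18, 26, 13]
Insert 46: [48, 45, 46, 26, 13, 18]
Insert 33: [48, 45, 46, 26, 13, 18, 33]

Final heap: [48, 45, 46, 26, 13, 18, 33]


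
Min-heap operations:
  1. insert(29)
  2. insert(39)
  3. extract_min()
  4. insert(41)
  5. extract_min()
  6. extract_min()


insert(29) -> [29]
insert(39) -> [29, 39]
extract_min()->29, [39]
insert(41) -> [39, 41]
extract_min()->39, [41]
extract_min()->41, []

Final heap: []


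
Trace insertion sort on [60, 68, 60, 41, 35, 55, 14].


Initial: [60, 68, 60, 41, 35, 55, 14]
Insert 68: [60, 68, 60, 41, 35, 55, 14]
Insert 60: [60, 60, 68, 41, 35, 55, 14]
Insert 41: [41, 60, 60, 68, 35, 55, 14]
Insert 35: [35, 41, 60, 60, 68, 55, 14]
Insert 55: [35, 41, 55, 60, 60, 68, 14]
Insert 14: [14, 35, 41, 55, 60, 60, 68]

Sorted: [14, 35, 41, 55, 60, 60, 68]


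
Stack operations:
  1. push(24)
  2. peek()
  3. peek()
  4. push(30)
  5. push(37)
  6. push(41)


push(24) -> [24]
peek()->24
peek()->24
push(30) -> [24, 30]
push(37) -> [24, 30, 37]
push(41) -> [24, 30, 37, 41]

Final stack: [24, 30, 37, 41]


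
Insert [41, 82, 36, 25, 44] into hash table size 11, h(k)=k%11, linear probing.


Insert 41: h=8 -> slot 8
Insert 82: h=5 -> slot 5
Insert 36: h=3 -> slot 3
Insert 25: h=3, 1 probes -> slot 4
Insert 44: h=0 -> slot 0

Table: [44, None, None, 36, 25, 82, None, None, 41, None, None]


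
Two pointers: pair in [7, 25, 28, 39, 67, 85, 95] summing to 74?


lo=0(7)+hi=6(95)=102
lo=0(7)+hi=5(85)=92
lo=0(7)+hi=4(67)=74

Yes: 7+67=74


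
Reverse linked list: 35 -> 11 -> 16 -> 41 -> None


Step 1: curr=35, set curr.next=prev(None) | reversed so far: 35
Step 2: curr=11, set curr.next=prev(35) | reversed so far: 11 -> 35
Step 3: curr=16, set curr.next=prev(11) | reversed so far: 16 -> 11 -> 35
Step 4: curr=41, set curr.next=prev(16) | reversed so far: 41 -> 16 -> 11 -> 35

41 -> 16 -> 11 -> 35 -> None


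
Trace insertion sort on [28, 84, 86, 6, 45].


Initial: [28, 84, 86, 6, 45]
Insert 84: [28, 84, 86, 6, 45]
Insert 86: [28, 84, 86, 6, 45]
Insert 6: [6, 28, 84, 86, 45]
Insert 45: [6, 28, 45, 84, 86]

Sorted: [6, 28, 45, 84, 86]


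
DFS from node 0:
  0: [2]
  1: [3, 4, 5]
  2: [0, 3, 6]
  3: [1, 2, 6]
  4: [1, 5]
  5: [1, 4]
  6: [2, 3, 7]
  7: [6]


Visit 0, push [2]
Visit 2, push [6, 3]
Visit 3, push [6, 1]
Visit 1, push [5, 4]
Visit 4, push [5]
Visit 5, push []
Visit 6, push [7]
Visit 7, push []

DFS order: [0, 2, 3, 1, 4, 5, 6, 7]


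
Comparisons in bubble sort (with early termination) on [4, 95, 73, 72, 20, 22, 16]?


Algorithm: bubble sort (with early termination)
Input: [4, 95, 73, 72, 20, 22, 16]
Sorted: [4, 16, 20, 22, 72, 73, 95]

21


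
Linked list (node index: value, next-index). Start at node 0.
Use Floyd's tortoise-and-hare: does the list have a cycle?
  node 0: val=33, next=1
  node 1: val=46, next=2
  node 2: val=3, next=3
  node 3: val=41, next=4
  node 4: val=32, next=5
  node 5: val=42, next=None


Floyd's tortoise (slow, +1) and hare (fast, +2):
  init: slow=0, fast=0
  step 1: slow=1, fast=2
  step 2: slow=2, fast=4
  step 3: fast 4->5->None, no cycle

Cycle: no


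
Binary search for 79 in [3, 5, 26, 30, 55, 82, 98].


Step 1: lo=0, hi=6, mid=3, val=30
Step 2: lo=4, hi=6, mid=5, val=82
Step 3: lo=4, hi=4, mid=4, val=55

Not found


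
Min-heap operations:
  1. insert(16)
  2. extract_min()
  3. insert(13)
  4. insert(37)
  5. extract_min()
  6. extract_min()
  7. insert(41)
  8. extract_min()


insert(16) -> [16]
extract_min()->16, []
insert(13) -> [13]
insert(37) -> [13, 37]
extract_min()->13, [37]
extract_min()->37, []
insert(41) -> [41]
extract_min()->41, []

Final heap: []


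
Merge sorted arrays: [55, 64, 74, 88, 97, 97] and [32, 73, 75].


Take 32 from B
Take 55 from A
Take 64 from A
Take 73 from B
Take 74 from A
Take 75 from B

Merged: [32, 55, 64, 73, 74, 75, 88, 97, 97]


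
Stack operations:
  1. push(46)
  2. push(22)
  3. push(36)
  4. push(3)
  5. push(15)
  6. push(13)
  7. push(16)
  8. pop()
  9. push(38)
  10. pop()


push(46) -> [46]
push(22) -> [46, 22]
push(36) -> [46, 22, 36]
push(3) -> [46, 22, 36, 3]
push(15) -> [46, 22, 36, 3, 15]
push(13) -> [46, 22, 36, 3, 15, 13]
push(16) -> [46, 22, 36, 3, 15, 13, 16]
pop()->16, [46, 22, 36, 3, 15, 13]
push(38) -> [46, 22, 36, 3, 15, 13, 38]
pop()->38, [46, 22, 36, 3, 15, 13]

Final stack: [46, 22, 36, 3, 15, 13]


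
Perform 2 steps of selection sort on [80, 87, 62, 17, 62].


Initial: [80, 87, 62, 17, 62]
Step 1: min=17 at 3
  Swap: [17, 87, 62, 80, 62]
Step 2: min=62 at 2
  Swap: [17, 62, 87, 80, 62]

After 2 steps: [17, 62, 87, 80, 62]


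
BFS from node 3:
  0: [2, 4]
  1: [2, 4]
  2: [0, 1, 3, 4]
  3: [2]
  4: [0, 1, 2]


Visit 3, enqueue [2]
Visit 2, enqueue [0, 1, 4]
Visit 0, enqueue []
Visit 1, enqueue []
Visit 4, enqueue []

BFS order: [3, 2, 0, 1, 4]


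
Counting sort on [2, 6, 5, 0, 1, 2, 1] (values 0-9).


Input: [2, 6, 5, 0, 1, 2, 1]
Counts: [1, 2, 2, 0, 0, 1, 1, 0, 0, 0]

Sorted: [0, 1, 1, 2, 2, 5, 6]


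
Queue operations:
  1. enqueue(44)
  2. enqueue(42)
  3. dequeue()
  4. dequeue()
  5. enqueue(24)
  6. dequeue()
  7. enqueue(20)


enqueue(44) -> [44]
enqueue(42) -> [44, 42]
dequeue()->44, [42]
dequeue()->42, []
enqueue(24) -> [24]
dequeue()->24, []
enqueue(20) -> [20]

Final queue: [20]


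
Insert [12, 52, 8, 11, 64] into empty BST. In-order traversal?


Insert 12: root
Insert 52: R from 12
Insert 8: L from 12
Insert 11: L from 12 -> R from 8
Insert 64: R from 12 -> R from 52

In-order: [8, 11, 12, 52, 64]


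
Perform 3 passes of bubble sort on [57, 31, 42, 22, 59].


Initial: [57, 31, 42, 22, 59]
Pass 1: [31, 42, 22, 57, 59] (3 swaps)
Pass 2: [31, 22, 42, 57, 59] (1 swaps)
Pass 3: [22, 31, 42, 57, 59] (1 swaps)

After 3 passes: [22, 31, 42, 57, 59]


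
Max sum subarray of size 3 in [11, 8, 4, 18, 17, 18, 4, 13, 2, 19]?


[0:3]: 23
[1:4]: 30
[2:5]: 39
[3:6]: 53
[4:7]: 39
[5:8]: 35
[6:9]: 19
[7:10]: 34

Max: 53 at [3:6]


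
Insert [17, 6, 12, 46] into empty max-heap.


Insert 17: [17]
Insert 6: [17, 6]
Insert 12: [17, 6, 12]
Insert 46: [46, 17, 12, 6]

Final heap: [46, 17, 12, 6]


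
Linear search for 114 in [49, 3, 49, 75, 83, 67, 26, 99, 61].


i=0: 49!=114
i=1: 3!=114
i=2: 49!=114
i=3: 75!=114
i=4: 83!=114
i=5: 67!=114
i=6: 26!=114
i=7: 99!=114
i=8: 61!=114

Not found, 9 comps


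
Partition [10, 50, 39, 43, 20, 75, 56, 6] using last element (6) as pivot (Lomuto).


Pivot: 6
Place pivot at 0: [6, 50, 39, 43, 20, 75, 56, 10]

Partitioned: [6, 50, 39, 43, 20, 75, 56, 10]


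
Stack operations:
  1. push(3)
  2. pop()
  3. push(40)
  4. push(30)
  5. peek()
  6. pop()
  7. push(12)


push(3) -> [3]
pop()->3, []
push(40) -> [40]
push(30) -> [40, 30]
peek()->30
pop()->30, [40]
push(12) -> [40, 12]

Final stack: [40, 12]


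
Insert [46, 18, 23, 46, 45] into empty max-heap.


Insert 46: [46]
Insert 18: [46, 18]
Insert 23: [46, 18, 23]
Insert 46: [46, 46, 23, 18]
Insert 45: [46, 46, 23, 18, 45]

Final heap: [46, 46, 23, 18, 45]


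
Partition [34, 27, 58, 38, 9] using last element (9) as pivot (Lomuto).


Pivot: 9
Place pivot at 0: [9, 27, 58, 38, 34]

Partitioned: [9, 27, 58, 38, 34]


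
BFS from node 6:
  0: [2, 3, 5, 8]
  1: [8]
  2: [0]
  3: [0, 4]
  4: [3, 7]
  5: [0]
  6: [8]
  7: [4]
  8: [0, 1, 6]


Visit 6, enqueue [8]
Visit 8, enqueue [0, 1]
Visit 0, enqueue [2, 3, 5]
Visit 1, enqueue []
Visit 2, enqueue []
Visit 3, enqueue [4]
Visit 5, enqueue []
Visit 4, enqueue [7]
Visit 7, enqueue []

BFS order: [6, 8, 0, 1, 2, 3, 5, 4, 7]


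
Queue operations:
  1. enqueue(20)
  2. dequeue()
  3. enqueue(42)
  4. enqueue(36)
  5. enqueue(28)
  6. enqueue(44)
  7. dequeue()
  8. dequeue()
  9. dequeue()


enqueue(20) -> [20]
dequeue()->20, []
enqueue(42) -> [42]
enqueue(36) -> [42, 36]
enqueue(28) -> [42, 36, 28]
enqueue(44) -> [42, 36, 28, 44]
dequeue()->42, [36, 28, 44]
dequeue()->36, [28, 44]
dequeue()->28, [44]

Final queue: [44]


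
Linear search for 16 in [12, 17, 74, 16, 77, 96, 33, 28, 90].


i=0: 12!=16
i=1: 17!=16
i=2: 74!=16
i=3: 16==16 found!

Found at 3, 4 comps


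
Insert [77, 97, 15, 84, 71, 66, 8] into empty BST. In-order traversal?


Insert 77: root
Insert 97: R from 77
Insert 15: L from 77
Insert 84: R from 77 -> L from 97
Insert 71: L from 77 -> R from 15
Insert 66: L from 77 -> R from 15 -> L from 71
Insert 8: L from 77 -> L from 15

In-order: [8, 15, 66, 71, 77, 84, 97]


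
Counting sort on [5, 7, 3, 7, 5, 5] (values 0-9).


Input: [5, 7, 3, 7, 5, 5]
Counts: [0, 0, 0, 1, 0, 3, 0, 2, 0, 0]

Sorted: [3, 5, 5, 5, 7, 7]


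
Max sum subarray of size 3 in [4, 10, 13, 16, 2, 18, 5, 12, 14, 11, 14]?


[0:3]: 27
[1:4]: 39
[2:5]: 31
[3:6]: 36
[4:7]: 25
[5:8]: 35
[6:9]: 31
[7:10]: 37
[8:11]: 39

Max: 39 at [1:4]


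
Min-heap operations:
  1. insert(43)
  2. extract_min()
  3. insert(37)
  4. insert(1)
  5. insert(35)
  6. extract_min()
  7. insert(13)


insert(43) -> [43]
extract_min()->43, []
insert(37) -> [37]
insert(1) -> [1, 37]
insert(35) -> [1, 37, 35]
extract_min()->1, [35, 37]
insert(13) -> [13, 37, 35]

Final heap: [13, 37, 35]


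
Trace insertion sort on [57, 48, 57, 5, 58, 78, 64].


Initial: [57, 48, 57, 5, 58, 78, 64]
Insert 48: [48, 57, 57, 5, 58, 78, 64]
Insert 57: [48, 57, 57, 5, 58, 78, 64]
Insert 5: [5, 48, 57, 57, 58, 78, 64]
Insert 58: [5, 48, 57, 57, 58, 78, 64]
Insert 78: [5, 48, 57, 57, 58, 78, 64]
Insert 64: [5, 48, 57, 57, 58, 64, 78]

Sorted: [5, 48, 57, 57, 58, 64, 78]


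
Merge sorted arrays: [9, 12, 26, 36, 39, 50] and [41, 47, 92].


Take 9 from A
Take 12 from A
Take 26 from A
Take 36 from A
Take 39 from A
Take 41 from B
Take 47 from B
Take 50 from A

Merged: [9, 12, 26, 36, 39, 41, 47, 50, 92]


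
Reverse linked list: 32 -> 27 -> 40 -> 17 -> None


Step 1: curr=32, set curr.next=prev(None) | reversed so far: 32
Step 2: curr=27, set curr.next=prev(32) | reversed so far: 27 -> 32
Step 3: curr=40, set curr.next=prev(27) | reversed so far: 40 -> 27 -> 32
Step 4: curr=17, set curr.next=prev(40) | reversed so far: 17 -> 40 -> 27 -> 32

17 -> 40 -> 27 -> 32 -> None


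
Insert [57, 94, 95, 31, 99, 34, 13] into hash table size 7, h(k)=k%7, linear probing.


Insert 57: h=1 -> slot 1
Insert 94: h=3 -> slot 3
Insert 95: h=4 -> slot 4
Insert 31: h=3, 2 probes -> slot 5
Insert 99: h=1, 1 probes -> slot 2
Insert 34: h=6 -> slot 6
Insert 13: h=6, 1 probes -> slot 0

Table: [13, 57, 99, 94, 95, 31, 34]


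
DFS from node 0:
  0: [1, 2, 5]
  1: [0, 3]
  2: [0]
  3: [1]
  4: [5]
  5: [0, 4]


Visit 0, push [5, 2, 1]
Visit 1, push [3]
Visit 3, push []
Visit 2, push []
Visit 5, push [4]
Visit 4, push []

DFS order: [0, 1, 3, 2, 5, 4]


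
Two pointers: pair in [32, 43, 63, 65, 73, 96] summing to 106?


lo=0(32)+hi=5(96)=128
lo=0(32)+hi=4(73)=105
lo=1(43)+hi=4(73)=116
lo=1(43)+hi=3(65)=108
lo=1(43)+hi=2(63)=106

Yes: 43+63=106


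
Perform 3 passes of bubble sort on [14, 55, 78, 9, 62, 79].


Initial: [14, 55, 78, 9, 62, 79]
Pass 1: [14, 55, 9, 62, 78, 79] (2 swaps)
Pass 2: [14, 9, 55, 62, 78, 79] (1 swaps)
Pass 3: [9, 14, 55, 62, 78, 79] (1 swaps)

After 3 passes: [9, 14, 55, 62, 78, 79]


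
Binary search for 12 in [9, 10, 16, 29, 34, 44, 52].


Step 1: lo=0, hi=6, mid=3, val=29
Step 2: lo=0, hi=2, mid=1, val=10
Step 3: lo=2, hi=2, mid=2, val=16

Not found


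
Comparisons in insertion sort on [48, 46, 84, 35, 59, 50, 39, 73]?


Algorithm: insertion sort
Input: [48, 46, 84, 35, 59, 50, 39, 73]
Sorted: [35, 39, 46, 48, 50, 59, 73, 84]

18


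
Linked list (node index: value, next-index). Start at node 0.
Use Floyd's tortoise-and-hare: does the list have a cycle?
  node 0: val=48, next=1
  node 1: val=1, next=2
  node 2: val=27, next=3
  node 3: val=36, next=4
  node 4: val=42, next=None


Floyd's tortoise (slow, +1) and hare (fast, +2):
  init: slow=0, fast=0
  step 1: slow=1, fast=2
  step 2: slow=2, fast=4
  step 3: fast -> None, no cycle

Cycle: no


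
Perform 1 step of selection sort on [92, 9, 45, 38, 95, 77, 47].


Initial: [92, 9, 45, 38, 95, 77, 47]
Step 1: min=9 at 1
  Swap: [9, 92, 45, 38, 95, 77, 47]

After 1 step: [9, 92, 45, 38, 95, 77, 47]


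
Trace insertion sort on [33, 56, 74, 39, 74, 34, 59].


Initial: [33, 56, 74, 39, 74, 34, 59]
Insert 56: [33, 56, 74, 39, 74, 34, 59]
Insert 74: [33, 56, 74, 39, 74, 34, 59]
Insert 39: [33, 39, 56, 74, 74, 34, 59]
Insert 74: [33, 39, 56, 74, 74, 34, 59]
Insert 34: [33, 34, 39, 56, 74, 74, 59]
Insert 59: [33, 34, 39, 56, 59, 74, 74]

Sorted: [33, 34, 39, 56, 59, 74, 74]


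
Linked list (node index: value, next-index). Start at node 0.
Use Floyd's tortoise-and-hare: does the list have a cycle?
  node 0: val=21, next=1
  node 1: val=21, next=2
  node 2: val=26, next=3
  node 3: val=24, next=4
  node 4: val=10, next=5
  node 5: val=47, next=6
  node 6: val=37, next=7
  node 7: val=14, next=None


Floyd's tortoise (slow, +1) and hare (fast, +2):
  init: slow=0, fast=0
  step 1: slow=1, fast=2
  step 2: slow=2, fast=4
  step 3: slow=3, fast=6
  step 4: fast 6->7->None, no cycle

Cycle: no


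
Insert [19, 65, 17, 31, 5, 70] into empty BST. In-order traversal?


Insert 19: root
Insert 65: R from 19
Insert 17: L from 19
Insert 31: R from 19 -> L from 65
Insert 5: L from 19 -> L from 17
Insert 70: R from 19 -> R from 65

In-order: [5, 17, 19, 31, 65, 70]


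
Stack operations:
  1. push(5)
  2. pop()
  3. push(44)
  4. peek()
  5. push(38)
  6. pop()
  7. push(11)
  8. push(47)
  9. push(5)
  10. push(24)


push(5) -> [5]
pop()->5, []
push(44) -> [44]
peek()->44
push(38) -> [44, 38]
pop()->38, [44]
push(11) -> [44, 11]
push(47) -> [44, 11, 47]
push(5) -> [44, 11, 47, 5]
push(24) -> [44, 11, 47, 5, 24]

Final stack: [44, 11, 47, 5, 24]


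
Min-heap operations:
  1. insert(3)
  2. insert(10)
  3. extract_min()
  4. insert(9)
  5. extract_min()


insert(3) -> [3]
insert(10) -> [3, 10]
extract_min()->3, [10]
insert(9) -> [9, 10]
extract_min()->9, [10]

Final heap: [10]


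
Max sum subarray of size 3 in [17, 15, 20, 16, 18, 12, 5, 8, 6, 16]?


[0:3]: 52
[1:4]: 51
[2:5]: 54
[3:6]: 46
[4:7]: 35
[5:8]: 25
[6:9]: 19
[7:10]: 30

Max: 54 at [2:5]


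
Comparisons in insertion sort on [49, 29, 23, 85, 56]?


Algorithm: insertion sort
Input: [49, 29, 23, 85, 56]
Sorted: [23, 29, 49, 56, 85]

6


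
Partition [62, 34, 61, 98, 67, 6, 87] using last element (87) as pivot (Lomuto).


Pivot: 87
  62 <= 87: advance i (no swap)
  34 <= 87: advance i (no swap)
  61 <= 87: advance i (no swap)
  67 <= 87: swap -> [62, 34, 61, 67, 98, 6, 87]
  6 <= 87: swap -> [62, 34, 61, 67, 6, 98, 87]
Place pivot at 5: [62, 34, 61, 67, 6, 87, 98]

Partitioned: [62, 34, 61, 67, 6, 87, 98]


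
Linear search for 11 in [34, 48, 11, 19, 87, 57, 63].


i=0: 34!=11
i=1: 48!=11
i=2: 11==11 found!

Found at 2, 3 comps


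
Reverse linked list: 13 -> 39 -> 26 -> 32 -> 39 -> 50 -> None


Step 1: curr=13, set curr.next=prev(None) | reversed so far: 13
Step 2: curr=39, set curr.next=prev(13) | reversed so far: 39 -> 13
Step 3: curr=26, set curr.next=prev(39) | reversed so far: 26 -> 39 -> 13
Step 4: curr=32, set curr.next=prev(26) | reversed so far: 32 -> 26 -> 39 -> 13
Step 5: curr=39, set curr.next=prev(32) | reversed so far: 39 -> 32 -> 26 -> 39 -> 13
Step 6: curr=50, set curr.next=prev(39) | reversed so far: 50 -> 39 -> 32 -> 26 -> 39 -> 13

50 -> 39 -> 32 -> 26 -> 39 -> 13 -> None


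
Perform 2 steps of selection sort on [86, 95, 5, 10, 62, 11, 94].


Initial: [86, 95, 5, 10, 62, 11, 94]
Step 1: min=5 at 2
  Swap: [5, 95, 86, 10, 62, 11, 94]
Step 2: min=10 at 3
  Swap: [5, 10, 86, 95, 62, 11, 94]

After 2 steps: [5, 10, 86, 95, 62, 11, 94]


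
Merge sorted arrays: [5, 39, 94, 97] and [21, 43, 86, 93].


Take 5 from A
Take 21 from B
Take 39 from A
Take 43 from B
Take 86 from B
Take 93 from B

Merged: [5, 21, 39, 43, 86, 93, 94, 97]


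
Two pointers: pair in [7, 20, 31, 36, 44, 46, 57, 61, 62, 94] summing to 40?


lo=0(7)+hi=9(94)=101
lo=0(7)+hi=8(62)=69
lo=0(7)+hi=7(61)=68
lo=0(7)+hi=6(57)=64
lo=0(7)+hi=5(46)=53
lo=0(7)+hi=4(44)=51
lo=0(7)+hi=3(36)=43
lo=0(7)+hi=2(31)=38
lo=1(20)+hi=2(31)=51

No pair found


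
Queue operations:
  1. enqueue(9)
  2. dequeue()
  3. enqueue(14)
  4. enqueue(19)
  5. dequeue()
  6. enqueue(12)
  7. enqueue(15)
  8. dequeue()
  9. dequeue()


enqueue(9) -> [9]
dequeue()->9, []
enqueue(14) -> [14]
enqueue(19) -> [14, 19]
dequeue()->14, [19]
enqueue(12) -> [19, 12]
enqueue(15) -> [19, 12, 15]
dequeue()->19, [12, 15]
dequeue()->12, [15]

Final queue: [15]


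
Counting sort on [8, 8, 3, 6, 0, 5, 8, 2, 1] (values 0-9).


Input: [8, 8, 3, 6, 0, 5, 8, 2, 1]
Counts: [1, 1, 1, 1, 0, 1, 1, 0, 3, 0]

Sorted: [0, 1, 2, 3, 5, 6, 8, 8, 8]


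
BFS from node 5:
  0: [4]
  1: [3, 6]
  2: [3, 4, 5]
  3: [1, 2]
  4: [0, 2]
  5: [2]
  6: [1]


Visit 5, enqueue [2]
Visit 2, enqueue [3, 4]
Visit 3, enqueue [1]
Visit 4, enqueue [0]
Visit 1, enqueue [6]
Visit 0, enqueue []
Visit 6, enqueue []

BFS order: [5, 2, 3, 4, 1, 0, 6]


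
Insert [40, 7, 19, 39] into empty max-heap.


Insert 40: [40]
Insert 7: [40, 7]
Insert 19: [40, 7, 19]
Insert 39: [40, 39, 19, 7]

Final heap: [40, 39, 19, 7]


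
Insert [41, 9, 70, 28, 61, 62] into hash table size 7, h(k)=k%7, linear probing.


Insert 41: h=6 -> slot 6
Insert 9: h=2 -> slot 2
Insert 70: h=0 -> slot 0
Insert 28: h=0, 1 probes -> slot 1
Insert 61: h=5 -> slot 5
Insert 62: h=6, 4 probes -> slot 3

Table: [70, 28, 9, 62, None, 61, 41]


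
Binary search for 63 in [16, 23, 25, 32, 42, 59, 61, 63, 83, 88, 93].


Step 1: lo=0, hi=10, mid=5, val=59
Step 2: lo=6, hi=10, mid=8, val=83
Step 3: lo=6, hi=7, mid=6, val=61
Step 4: lo=7, hi=7, mid=7, val=63

Found at index 7


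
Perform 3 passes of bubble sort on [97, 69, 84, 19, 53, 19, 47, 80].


Initial: [97, 69, 84, 19, 53, 19, 47, 80]
Pass 1: [69, 84, 19, 53, 19, 47, 80, 97] (7 swaps)
Pass 2: [69, 19, 53, 19, 47, 80, 84, 97] (5 swaps)
Pass 3: [19, 53, 19, 47, 69, 80, 84, 97] (4 swaps)

After 3 passes: [19, 53, 19, 47, 69, 80, 84, 97]
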